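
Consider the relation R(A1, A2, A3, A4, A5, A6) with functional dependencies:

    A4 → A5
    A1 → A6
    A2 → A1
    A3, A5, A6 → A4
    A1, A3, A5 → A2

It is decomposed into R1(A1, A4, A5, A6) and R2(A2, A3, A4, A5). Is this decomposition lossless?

Common attributes: R1 ∩ R2 = {A4, A5}.
No dependency enlarges {A4, A5}, so (A4, A5)⁺ = {A4, A5}.
The closure contains neither all of R1 = {A1, A4, A5, A6} nor all of R2 = {A2, A3, A4, A5}, so the common attributes are not a superkey of either fragment. The join is lossy.

No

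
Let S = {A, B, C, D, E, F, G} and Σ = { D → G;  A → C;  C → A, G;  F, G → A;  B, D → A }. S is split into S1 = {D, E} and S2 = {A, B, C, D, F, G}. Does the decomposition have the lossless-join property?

No

Common attributes: S1 ∩ S2 = {D}.
Closure of {D}: D → G applies, adding G. So (D)⁺ = {D, G}.
The closure contains neither all of S1 = {D, E} nor all of S2 = {A, B, C, D, F, G}, so the common attributes are not a superkey of either fragment. The join is lossy.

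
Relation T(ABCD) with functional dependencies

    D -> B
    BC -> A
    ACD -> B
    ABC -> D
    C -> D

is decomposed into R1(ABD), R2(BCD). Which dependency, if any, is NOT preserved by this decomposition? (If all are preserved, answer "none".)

BC -> A

Check BC → A: no single fragment contains all of {ABC}, and the restricted closure of {BC} across the fragments never reaches {A}.
D → B is preserved.
ACD → B is preserved.
ABC → D is preserved.
C → D is preserved.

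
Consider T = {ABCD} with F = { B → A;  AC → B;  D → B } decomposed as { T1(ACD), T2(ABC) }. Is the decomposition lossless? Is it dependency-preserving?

lossless but not dependency-preserving

Lossless test: (AC)⁺ = {ABC}, which contains all of one fragment — lossless.
Dependency preservation: the restricted closure of {D} across the fragments never reaches {B}, so D → B cannot be enforced without a join — not preserved.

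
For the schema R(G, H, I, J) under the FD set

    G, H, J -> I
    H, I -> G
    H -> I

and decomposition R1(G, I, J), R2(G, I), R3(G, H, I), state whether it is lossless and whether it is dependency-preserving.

Lossless test (chase): applying each FD to every pair of rows produces no changes in the tableau, so no row becomes fully distinguished — the join is lossy.
Dependency preservation: G, H, J → I is not contained in any single fragment, but the restricted closure of its left-hand side across the fragments still reaches the right-hand side; the remaining FDs each lie inside some fragment. All dependencies are preserved.

lossy but dependency-preserving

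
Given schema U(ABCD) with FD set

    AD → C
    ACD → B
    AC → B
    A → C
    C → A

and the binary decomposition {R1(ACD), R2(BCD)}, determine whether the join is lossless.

Common attributes: R1 ∩ R2 = {CD}.
Closure of {CD}: C → A applies, adding A; ACD → B applies, adding B. So (CD)⁺ = {ABCD}.
This closure contains every attribute of R1, so R1 ∩ R2 → R1. The join is lossless.

Yes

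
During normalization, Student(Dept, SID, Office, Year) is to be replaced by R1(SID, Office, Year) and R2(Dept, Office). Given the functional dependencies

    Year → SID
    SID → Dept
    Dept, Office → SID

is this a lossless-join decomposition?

No

Common attributes: R1 ∩ R2 = {Office}.
No dependency enlarges {Office}, so (Office)⁺ = {Office}.
The closure contains neither all of R1 = {SID, Office, Year} nor all of R2 = {Dept, Office}, so the common attributes are not a superkey of either fragment. The join is lossy.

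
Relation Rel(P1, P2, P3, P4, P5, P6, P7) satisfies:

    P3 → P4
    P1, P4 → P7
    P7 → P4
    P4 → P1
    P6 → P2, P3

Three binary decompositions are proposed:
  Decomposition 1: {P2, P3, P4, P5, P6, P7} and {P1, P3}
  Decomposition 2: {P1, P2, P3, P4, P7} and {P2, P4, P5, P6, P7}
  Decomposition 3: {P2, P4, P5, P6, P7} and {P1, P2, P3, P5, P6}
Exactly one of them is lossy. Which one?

Decomposition 1: common = {P3}, closure = {P1, P3, P4, P7} → lossless.
Decomposition 2: common = {P2, P4, P7}, closure = {P1, P2, P4, P7} → lossy.
Decomposition 3: common = {P2, P5, P6}, closure = {P1, P2, P3, P4, P5, P6, P7} → lossless.

Decomposition 2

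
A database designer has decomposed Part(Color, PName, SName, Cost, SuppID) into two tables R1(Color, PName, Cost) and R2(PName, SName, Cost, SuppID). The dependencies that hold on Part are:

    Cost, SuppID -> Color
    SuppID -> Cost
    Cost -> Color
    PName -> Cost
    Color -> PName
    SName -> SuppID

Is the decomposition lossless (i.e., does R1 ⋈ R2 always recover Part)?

Common attributes: R1 ∩ R2 = {PName, Cost}.
Closure of {PName, Cost}: Cost → Color applies, adding Color. So (PName, Cost)⁺ = {Color, PName, Cost}.
This closure contains every attribute of R1, so R1 ∩ R2 → R1. The join is lossless.

Yes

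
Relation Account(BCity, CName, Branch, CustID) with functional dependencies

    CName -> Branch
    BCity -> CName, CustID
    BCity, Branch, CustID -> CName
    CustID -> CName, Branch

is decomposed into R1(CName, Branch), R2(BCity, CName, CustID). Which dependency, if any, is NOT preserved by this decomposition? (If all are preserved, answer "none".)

none

CName → Branch lies within R1.
BCity → CName, CustID lies within R2.
BCity, Branch, CustID → CName: restricted closure across fragments reaches CName.
CustID → CName, Branch: restricted closure across fragments reaches CName, Branch.
Every dependency is enforceable on the fragments, so the decomposition is dependency-preserving.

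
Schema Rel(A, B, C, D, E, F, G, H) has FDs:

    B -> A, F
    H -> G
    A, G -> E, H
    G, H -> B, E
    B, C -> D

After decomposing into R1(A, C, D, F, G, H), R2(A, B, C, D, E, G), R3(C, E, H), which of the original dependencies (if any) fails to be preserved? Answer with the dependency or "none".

Check B → A, F: no single fragment contains all of {A, B, F}, and the restricted closure of {B} across the fragments never reaches {A, F}.
H → G is preserved.
A, G → E, H is preserved.
G, H → B, E is preserved.
B, C → D is preserved.

B -> A, F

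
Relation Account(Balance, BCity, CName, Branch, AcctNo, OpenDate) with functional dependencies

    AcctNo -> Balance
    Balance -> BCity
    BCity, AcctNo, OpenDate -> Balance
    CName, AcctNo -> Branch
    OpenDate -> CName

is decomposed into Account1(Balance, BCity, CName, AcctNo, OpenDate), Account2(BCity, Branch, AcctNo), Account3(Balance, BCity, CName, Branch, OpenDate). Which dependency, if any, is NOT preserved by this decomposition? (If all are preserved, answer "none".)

CName, AcctNo -> Branch

Check CName, AcctNo → Branch: no single fragment contains all of {CName, Branch, AcctNo}, and the restricted closure of {CName, AcctNo} across the fragments never reaches {Branch}.
AcctNo → Balance is preserved.
Balance → BCity is preserved.
BCity, AcctNo, OpenDate → Balance is preserved.
OpenDate → CName is preserved.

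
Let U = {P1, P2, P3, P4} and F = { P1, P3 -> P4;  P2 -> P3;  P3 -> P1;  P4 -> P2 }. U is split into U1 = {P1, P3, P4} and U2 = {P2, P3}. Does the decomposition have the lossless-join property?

Yes

Common attributes: U1 ∩ U2 = {P3}.
Closure of {P3}: P3 → P1 applies, adding P1; P1, P3 → P4 applies, adding P4; P4 → P2 applies, adding P2. So (P3)⁺ = {P1, P2, P3, P4}.
This closure contains every attribute of U1, so U1 ∩ U2 → U1. The join is lossless.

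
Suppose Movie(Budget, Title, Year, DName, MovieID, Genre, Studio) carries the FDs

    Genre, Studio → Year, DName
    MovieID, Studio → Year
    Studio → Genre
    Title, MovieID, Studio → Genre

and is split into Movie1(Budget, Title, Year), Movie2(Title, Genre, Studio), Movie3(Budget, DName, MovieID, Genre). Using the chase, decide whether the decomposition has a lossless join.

Chase test. Columns are Budget, Title, Year, DName, MovieID, Genre, Studio; row i has aⱼ where attribute j ∈ Moviei, else bᵢⱼ.
Initial tableau (one row per fragment):
  row 1: a1 a2 a3 b14 b15 b16 b17
  row 2: b21 a2 b23 b24 b25 a6 a7
  row 3: a1 b32 b33 a4 a5 a6 b37
No row becomes fully distinguished — the join is lossy.

No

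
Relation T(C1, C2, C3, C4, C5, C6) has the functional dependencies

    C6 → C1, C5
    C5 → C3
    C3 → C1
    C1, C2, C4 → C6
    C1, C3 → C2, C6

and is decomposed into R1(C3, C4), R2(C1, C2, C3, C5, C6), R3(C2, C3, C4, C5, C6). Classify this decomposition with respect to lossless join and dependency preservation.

lossless but not dependency-preserving

Lossless test (chase): Rows 2 and 3 agree on C6; apply C6→C1, C5 and equate their C1, C5 entries. Rows 1 and 2 agree on C3; apply C3→C1 and equate their C1 entries. Rows 1 and 2 agree on C1, C3; apply C1, C3→C2, C6 and equate their C2, C6 entries. Rows 1 and 2 agree on C6; apply C6→C1, C5 and equate their C1, C5 entries. Row 1 is now all distinguished symbols — the join is lossless.
Dependency preservation: the restricted closure of {C1, C2, C4} across the fragments never reaches {C6}, so C1, C2, C4 → C6 cannot be enforced without a join — not preserved.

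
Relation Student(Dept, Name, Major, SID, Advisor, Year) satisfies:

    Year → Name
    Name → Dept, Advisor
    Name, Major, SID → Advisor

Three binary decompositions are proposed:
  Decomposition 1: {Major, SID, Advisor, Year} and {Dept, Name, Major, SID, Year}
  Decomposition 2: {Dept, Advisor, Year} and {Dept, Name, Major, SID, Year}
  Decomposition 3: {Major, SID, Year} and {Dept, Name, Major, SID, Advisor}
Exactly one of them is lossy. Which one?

Decomposition 3

Decomposition 1: common = {Major, SID, Year}, closure = {Dept, Name, Major, SID, Advisor, Year} → lossless.
Decomposition 2: common = {Dept, Year}, closure = {Dept, Name, Advisor, Year} → lossless.
Decomposition 3: common = {Major, SID}, closure = {Major, SID} → lossy.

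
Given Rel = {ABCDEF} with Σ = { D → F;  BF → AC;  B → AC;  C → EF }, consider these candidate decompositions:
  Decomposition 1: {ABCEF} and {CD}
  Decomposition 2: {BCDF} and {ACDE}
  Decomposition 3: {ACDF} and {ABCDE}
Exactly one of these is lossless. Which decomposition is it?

Decomposition 1: common = {C}, closure = {CEF} → lossy.
Decomposition 2: common = {CD}, closure = {CDEF} → lossy.
Decomposition 3: common = {ACD}, closure = {ACDEF} → lossless.

Decomposition 3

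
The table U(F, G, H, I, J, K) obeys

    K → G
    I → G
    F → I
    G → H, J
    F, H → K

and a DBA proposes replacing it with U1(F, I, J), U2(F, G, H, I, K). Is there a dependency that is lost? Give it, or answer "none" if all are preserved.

G → H, J

Check G → H, J: no single fragment contains all of {G, H, J}, and the restricted closure of {G} across the fragments never reaches {H, J}.
K → G is preserved.
I → G is preserved.
F → I is preserved.
F, H → K is preserved.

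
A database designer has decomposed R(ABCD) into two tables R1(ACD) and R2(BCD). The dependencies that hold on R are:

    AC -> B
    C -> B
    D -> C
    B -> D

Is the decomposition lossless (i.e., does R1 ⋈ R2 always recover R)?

Common attributes: R1 ∩ R2 = {CD}.
Closure of {CD}: C → B applies, adding B. So (CD)⁺ = {BCD}.
This closure contains every attribute of R2, so R1 ∩ R2 → R2. The join is lossless.

Yes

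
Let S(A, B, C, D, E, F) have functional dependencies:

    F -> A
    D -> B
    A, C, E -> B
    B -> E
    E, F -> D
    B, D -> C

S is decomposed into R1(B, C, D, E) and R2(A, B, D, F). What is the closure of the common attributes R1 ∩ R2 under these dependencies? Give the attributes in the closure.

B, C, D, E

R1 ∩ R2 = {B, D}.
B → E applies, adding E
B, D → C applies, adding C
Closure: {B, C, D, E}.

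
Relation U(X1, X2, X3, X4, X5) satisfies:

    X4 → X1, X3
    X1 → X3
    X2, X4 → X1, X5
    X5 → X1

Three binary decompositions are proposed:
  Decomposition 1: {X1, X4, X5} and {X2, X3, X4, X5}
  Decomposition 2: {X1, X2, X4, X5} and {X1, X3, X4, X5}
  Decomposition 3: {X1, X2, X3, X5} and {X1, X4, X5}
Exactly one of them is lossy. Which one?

Decomposition 1: common = {X4, X5}, closure = {X1, X3, X4, X5} → lossless.
Decomposition 2: common = {X1, X4, X5}, closure = {X1, X3, X4, X5} → lossless.
Decomposition 3: common = {X1, X5}, closure = {X1, X3, X5} → lossy.

Decomposition 3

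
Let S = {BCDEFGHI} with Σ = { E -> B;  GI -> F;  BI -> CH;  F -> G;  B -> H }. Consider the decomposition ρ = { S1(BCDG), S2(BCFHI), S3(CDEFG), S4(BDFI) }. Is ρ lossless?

Chase test. Columns are BCDEFGHI; row i has aⱼ where attribute j ∈ Si, else bᵢⱼ.
Initial tableau (one row per fragment):
  row 1: a1 a2 a3 b14 b15 a6 b17 b18
  row 2: a1 a2 b23 b24 a5 b26 a7 a8
  row 3: b31 a2 a3 a4 a5 a6 b37 b38
  row 4: a1 b42 a3 b44 a5 b46 b47 a8
Rows 2 and 4 agree on BI; apply BI→CH and equate their CH entries.
Rows 2 and 3 agree on F; apply F→G and equate their G entries.
Rows 2 and 4 agree on F; apply F→G and equate their G entries.
Rows 1 and 2 agree on B; apply B→H and equate their H entries.
No row becomes fully distinguished — the join is lossy.

No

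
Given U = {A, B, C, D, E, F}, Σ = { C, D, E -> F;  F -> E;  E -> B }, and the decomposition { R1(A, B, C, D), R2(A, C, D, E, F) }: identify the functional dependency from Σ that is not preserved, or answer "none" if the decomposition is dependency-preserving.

Check E → B: no single fragment contains all of {B, E}, and the restricted closure of {E} across the fragments never reaches {B}.
C, D, E → F is preserved.
F → E is preserved.

E -> B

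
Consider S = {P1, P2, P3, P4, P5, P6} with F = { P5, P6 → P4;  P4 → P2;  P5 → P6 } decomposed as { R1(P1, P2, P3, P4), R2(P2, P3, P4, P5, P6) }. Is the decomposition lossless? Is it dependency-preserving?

Lossless test: (P2, P3, P4)⁺ = {P2, P3, P4}, which is a superkey of neither fragment — lossy.
Dependency preservation: every FD's attributes lie within a single fragment, so each can be enforced locally — preserved.

lossy but dependency-preserving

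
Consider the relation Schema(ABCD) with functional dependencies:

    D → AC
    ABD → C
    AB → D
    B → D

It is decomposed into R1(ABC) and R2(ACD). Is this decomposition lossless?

Common attributes: R1 ∩ R2 = {AC}.
No dependency enlarges {AC}, so (AC)⁺ = {AC}.
The closure contains neither all of R1 = {ABC} nor all of R2 = {ACD}, so the common attributes are not a superkey of either fragment. The join is lossy.

No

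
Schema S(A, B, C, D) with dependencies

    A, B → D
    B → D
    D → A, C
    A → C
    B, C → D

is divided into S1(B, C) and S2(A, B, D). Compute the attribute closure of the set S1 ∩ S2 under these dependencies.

A, B, C, D

S1 ∩ S2 = {B}.
B → D applies, adding D
D → A, C applies, adding A, C
Closure: {A, B, C, D}.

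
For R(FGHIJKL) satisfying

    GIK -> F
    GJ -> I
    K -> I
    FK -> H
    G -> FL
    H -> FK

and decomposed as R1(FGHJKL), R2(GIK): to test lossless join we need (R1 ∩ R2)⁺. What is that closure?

FGHIKL

R1 ∩ R2 = {GK}.
K → I applies, adding I
G → FL applies, adding FL
FK → H applies, adding H
Closure: {FGHIKL}.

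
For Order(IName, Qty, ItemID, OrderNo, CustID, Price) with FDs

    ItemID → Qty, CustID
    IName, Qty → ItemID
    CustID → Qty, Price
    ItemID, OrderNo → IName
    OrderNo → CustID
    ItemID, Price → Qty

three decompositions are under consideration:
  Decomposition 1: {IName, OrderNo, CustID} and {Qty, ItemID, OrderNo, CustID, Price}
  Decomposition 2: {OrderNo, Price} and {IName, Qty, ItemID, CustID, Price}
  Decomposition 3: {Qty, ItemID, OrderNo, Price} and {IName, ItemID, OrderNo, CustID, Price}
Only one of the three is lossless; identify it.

Decomposition 1: common = {OrderNo, CustID}, closure = {Qty, OrderNo, CustID, Price} → lossy.
Decomposition 2: common = {Price}, closure = {Price} → lossy.
Decomposition 3: common = {ItemID, OrderNo, Price}, closure = {IName, Qty, ItemID, OrderNo, CustID, Price} → lossless.

Decomposition 3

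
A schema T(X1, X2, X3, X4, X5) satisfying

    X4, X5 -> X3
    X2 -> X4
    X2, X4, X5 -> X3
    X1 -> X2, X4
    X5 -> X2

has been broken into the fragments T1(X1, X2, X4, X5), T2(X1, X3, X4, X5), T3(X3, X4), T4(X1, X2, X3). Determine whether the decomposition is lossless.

Chase test. Columns are X1, X2, X3, X4, X5; row i has aⱼ where attribute j ∈ Ti, else bᵢⱼ.
Initial tableau (one row per fragment):
  row 1: a1 a2 b13 a4 a5
  row 2: a1 b22 a3 a4 a5
  row 3: b31 b32 a3 a4 b35
  row 4: a1 a2 a3 b44 b45
Rows 1 and 2 agree on X4, X5; apply X4, X5→X3 and equate their X3 entries.
Rows 1 and 4 agree on X2; apply X2→X4 and equate their X4 entries.
Rows 1 and 2 agree on X1; apply X1→X2, X4 and equate their X2, X4 entries.
Row 1 is now all distinguished symbols — the join is lossless.

Yes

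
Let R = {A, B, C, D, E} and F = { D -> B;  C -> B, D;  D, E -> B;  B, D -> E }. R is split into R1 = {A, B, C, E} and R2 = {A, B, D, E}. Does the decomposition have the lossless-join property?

Common attributes: R1 ∩ R2 = {A, B, E}.
No dependency enlarges {A, B, E}, so (A, B, E)⁺ = {A, B, E}.
The closure contains neither all of R1 = {A, B, C, E} nor all of R2 = {A, B, D, E}, so the common attributes are not a superkey of either fragment. The join is lossy.

No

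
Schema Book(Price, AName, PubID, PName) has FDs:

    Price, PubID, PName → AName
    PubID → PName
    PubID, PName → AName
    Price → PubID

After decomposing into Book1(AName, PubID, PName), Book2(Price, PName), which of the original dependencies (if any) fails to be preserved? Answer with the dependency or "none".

Price → PubID

Check Price → PubID: no single fragment contains all of {Price, PubID}, and the restricted closure of {Price} across the fragments never reaches {PubID}.
Price, PubID, PName → AName is preserved.
PubID → PName is preserved.
PubID, PName → AName is preserved.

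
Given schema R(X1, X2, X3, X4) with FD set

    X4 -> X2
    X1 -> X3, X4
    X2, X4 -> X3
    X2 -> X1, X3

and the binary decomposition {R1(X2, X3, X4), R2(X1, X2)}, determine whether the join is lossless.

Yes

Common attributes: R1 ∩ R2 = {X2}.
Closure of {X2}: X2 → X1, X3 applies, adding X1, X3; X1 → X3, X4 applies, adding X4. So (X2)⁺ = {X1, X2, X3, X4}.
This closure contains every attribute of R1, so R1 ∩ R2 → R1. The join is lossless.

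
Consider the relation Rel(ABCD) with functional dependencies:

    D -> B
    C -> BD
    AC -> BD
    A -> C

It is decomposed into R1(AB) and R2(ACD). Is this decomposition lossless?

Yes

Common attributes: R1 ∩ R2 = {A}.
Closure of {A}: A → C applies, adding C; C → BD applies, adding BD. So (A)⁺ = {ABCD}.
This closure contains every attribute of R1, so R1 ∩ R2 → R1. The join is lossless.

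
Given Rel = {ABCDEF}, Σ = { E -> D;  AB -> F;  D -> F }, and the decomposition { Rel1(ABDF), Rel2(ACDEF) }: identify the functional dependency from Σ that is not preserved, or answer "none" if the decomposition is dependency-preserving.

none

E → D lies within Rel2.
AB → F lies within Rel1.
D → F lies within Rel1.
Every dependency is enforceable on the fragments, so the decomposition is dependency-preserving.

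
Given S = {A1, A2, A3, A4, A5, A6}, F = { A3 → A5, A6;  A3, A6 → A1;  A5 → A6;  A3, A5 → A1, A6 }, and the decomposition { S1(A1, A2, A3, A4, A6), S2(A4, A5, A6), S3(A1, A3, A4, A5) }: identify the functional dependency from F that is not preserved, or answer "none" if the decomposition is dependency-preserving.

none

A3 → A5, A6: restricted closure across fragments reaches A5, A6.
A3, A6 → A1 lies within S1.
A5 → A6 lies within S2.
A3, A5 → A1, A6: restricted closure across fragments reaches A1, A6.
Every dependency is enforceable on the fragments, so the decomposition is dependency-preserving.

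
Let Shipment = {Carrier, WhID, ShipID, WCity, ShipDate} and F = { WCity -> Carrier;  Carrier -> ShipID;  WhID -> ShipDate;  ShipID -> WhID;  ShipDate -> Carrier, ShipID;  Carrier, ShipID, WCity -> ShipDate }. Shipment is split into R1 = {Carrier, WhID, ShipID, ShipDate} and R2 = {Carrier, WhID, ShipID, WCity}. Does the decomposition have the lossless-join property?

Common attributes: R1 ∩ R2 = {Carrier, WhID, ShipID}.
Closure of {Carrier, WhID, ShipID}: WhID → ShipDate applies, adding ShipDate. So (Carrier, WhID, ShipID)⁺ = {Carrier, WhID, ShipID, ShipDate}.
This closure contains every attribute of R1, so R1 ∩ R2 → R1. The join is lossless.

Yes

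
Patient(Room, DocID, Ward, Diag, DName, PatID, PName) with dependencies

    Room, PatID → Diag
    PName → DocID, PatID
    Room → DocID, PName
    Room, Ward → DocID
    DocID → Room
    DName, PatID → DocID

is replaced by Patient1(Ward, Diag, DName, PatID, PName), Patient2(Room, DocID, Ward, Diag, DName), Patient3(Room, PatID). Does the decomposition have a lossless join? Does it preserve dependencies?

Lossless test (chase): Rows 2 and 3 agree on Room; apply Room→DocID, PName and equate their DocID, PName entries. Rows 2 and 3 agree on PName; apply PName→DocID, PatID and equate their DocID, PatID entries. Rows 1 and 2 agree on DName, PatID; apply DName, PatID→DocID and equate their DocID entries. Rows 2 and 3 agree on Room, PatID; apply Room, PatID→Diag and equate their Diag entries. Rows 1 and 2 agree on DocID; apply DocID→Room and equate their Room entries. Rows 1 and 2 agree on Room; apply Room→DocID, PName and equate their DocID, PName entries. Row 1 is now all distinguished symbols — the join is lossless.
Dependency preservation: the restricted closure of {PName} across the fragments never reaches {DocID, PatID}, so PName → DocID, PatID cannot be enforced without a join — not preserved.

lossless but not dependency-preserving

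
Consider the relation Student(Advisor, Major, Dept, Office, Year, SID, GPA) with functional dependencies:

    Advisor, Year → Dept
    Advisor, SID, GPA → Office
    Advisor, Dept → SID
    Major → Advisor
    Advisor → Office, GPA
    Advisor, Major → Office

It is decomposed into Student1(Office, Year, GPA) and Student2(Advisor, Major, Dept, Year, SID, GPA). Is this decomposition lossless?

No

Common attributes: Student1 ∩ Student2 = {Year, GPA}.
No dependency enlarges {Year, GPA}, so (Year, GPA)⁺ = {Year, GPA}.
The closure contains neither all of Student1 = {Office, Year, GPA} nor all of Student2 = {Advisor, Major, Dept, Year, SID, GPA}, so the common attributes are not a superkey of either fragment. The join is lossy.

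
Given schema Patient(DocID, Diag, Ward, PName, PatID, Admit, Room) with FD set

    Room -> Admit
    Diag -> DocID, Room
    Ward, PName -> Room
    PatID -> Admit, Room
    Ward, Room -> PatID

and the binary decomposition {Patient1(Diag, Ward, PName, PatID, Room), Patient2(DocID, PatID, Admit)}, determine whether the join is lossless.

No

Common attributes: Patient1 ∩ Patient2 = {PatID}.
Closure of {PatID}: PatID → Admit, Room applies, adding Admit, Room. So (PatID)⁺ = {PatID, Admit, Room}.
The closure contains neither all of Patient1 = {Diag, Ward, PName, PatID, Room} nor all of Patient2 = {DocID, PatID, Admit}, so the common attributes are not a superkey of either fragment. The join is lossy.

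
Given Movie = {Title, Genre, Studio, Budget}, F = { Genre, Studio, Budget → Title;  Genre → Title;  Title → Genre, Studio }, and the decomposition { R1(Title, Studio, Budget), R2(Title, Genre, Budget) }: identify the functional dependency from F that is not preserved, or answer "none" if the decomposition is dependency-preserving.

Genre, Studio, Budget → Title: restricted closure across fragments reaches Title.
Genre → Title lies within R2.
Title → Genre, Studio: restricted closure across fragments reaches Genre, Studio.
Every dependency is enforceable on the fragments, so the decomposition is dependency-preserving.

none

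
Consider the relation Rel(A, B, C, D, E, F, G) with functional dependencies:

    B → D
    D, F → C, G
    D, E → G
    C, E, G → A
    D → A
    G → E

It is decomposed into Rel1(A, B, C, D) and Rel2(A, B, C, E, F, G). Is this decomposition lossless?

Common attributes: Rel1 ∩ Rel2 = {A, B, C}.
Closure of {A, B, C}: B → D applies, adding D. So (A, B, C)⁺ = {A, B, C, D}.
This closure contains every attribute of Rel1, so Rel1 ∩ Rel2 → Rel1. The join is lossless.

Yes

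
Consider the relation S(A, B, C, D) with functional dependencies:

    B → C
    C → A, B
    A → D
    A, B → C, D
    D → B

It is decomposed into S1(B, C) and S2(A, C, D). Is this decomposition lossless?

Common attributes: S1 ∩ S2 = {C}.
Closure of {C}: C → A, B applies, adding A, B; A → D applies, adding D. So (C)⁺ = {A, B, C, D}.
This closure contains every attribute of S1, so S1 ∩ S2 → S1. The join is lossless.

Yes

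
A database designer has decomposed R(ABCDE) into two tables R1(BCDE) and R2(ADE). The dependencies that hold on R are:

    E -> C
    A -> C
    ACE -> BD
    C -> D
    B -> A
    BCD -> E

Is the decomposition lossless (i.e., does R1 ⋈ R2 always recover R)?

Common attributes: R1 ∩ R2 = {DE}.
Closure of {DE}: E → C applies, adding C. So (DE)⁺ = {CDE}.
The closure contains neither all of R1 = {BCDE} nor all of R2 = {ADE}, so the common attributes are not a superkey of either fragment. The join is lossy.

No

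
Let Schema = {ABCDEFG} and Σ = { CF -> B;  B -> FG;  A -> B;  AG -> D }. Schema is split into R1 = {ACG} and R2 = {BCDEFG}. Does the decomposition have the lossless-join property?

Common attributes: R1 ∩ R2 = {CG}.
No dependency enlarges {CG}, so (CG)⁺ = {CG}.
The closure contains neither all of R1 = {ACG} nor all of R2 = {BCDEFG}, so the common attributes are not a superkey of either fragment. The join is lossy.

No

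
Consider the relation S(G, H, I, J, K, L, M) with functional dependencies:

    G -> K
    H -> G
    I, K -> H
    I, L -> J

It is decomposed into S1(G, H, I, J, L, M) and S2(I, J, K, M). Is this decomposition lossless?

Common attributes: S1 ∩ S2 = {I, J, M}.
No dependency enlarges {I, J, M}, so (I, J, M)⁺ = {I, J, M}.
The closure contains neither all of S1 = {G, H, I, J, L, M} nor all of S2 = {I, J, K, M}, so the common attributes are not a superkey of either fragment. The join is lossy.

No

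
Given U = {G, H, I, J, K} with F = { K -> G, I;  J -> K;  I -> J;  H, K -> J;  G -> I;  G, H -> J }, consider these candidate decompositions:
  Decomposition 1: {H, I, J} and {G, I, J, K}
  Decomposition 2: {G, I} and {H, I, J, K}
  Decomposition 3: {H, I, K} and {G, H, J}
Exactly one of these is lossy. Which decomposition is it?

Decomposition 1: common = {I, J}, closure = {G, I, J, K} → lossless.
Decomposition 2: common = {I}, closure = {G, I, J, K} → lossless.
Decomposition 3: common = {H}, closure = {H} → lossy.

Decomposition 3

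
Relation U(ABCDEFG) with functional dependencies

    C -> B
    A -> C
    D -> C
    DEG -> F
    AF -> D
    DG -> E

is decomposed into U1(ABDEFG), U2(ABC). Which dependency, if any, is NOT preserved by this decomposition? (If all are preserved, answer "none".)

D -> C

Check D → C: no single fragment contains all of {CD}, and the restricted closure of {D} across the fragments never reaches {C}.
C → B is preserved.
A → C is preserved.
DEG → F is preserved.
AF → D is preserved.
DG → E is preserved.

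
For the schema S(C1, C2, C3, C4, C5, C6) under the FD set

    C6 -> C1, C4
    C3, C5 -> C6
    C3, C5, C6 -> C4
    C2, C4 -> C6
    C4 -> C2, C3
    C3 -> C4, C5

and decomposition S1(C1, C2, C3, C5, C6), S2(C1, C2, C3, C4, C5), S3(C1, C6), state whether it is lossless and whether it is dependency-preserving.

Lossless test (chase): Rows 1 and 3 agree on C6; apply C6→C1, C4 and equate their C1, C4 entries. Rows 1 and 2 agree on C3, C5; apply C3, C5→C6 and equate their C6 entries. Rows 1 and 2 agree on C3, C5, C6; apply C3, C5, C6→C4 and equate their C4 entries. Rows 1 and 3 agree on C4; apply C4→C2, C3 and equate their C2, C3 entries. Rows 1 and 3 agree on C3; apply C3→C4, C5 and equate their C4, C5 entries. Row 1 is now all distinguished symbols — the join is lossless.
Dependency preservation: C6 → C1, C4; C3, C5, C6 → C4; C2, C4 → C6 are not contained in any single fragment, but the restricted closure of each left-hand side across the fragments still reaches the right-hand side; the remaining FDs each lie inside some fragment. All dependencies are preserved.

lossless and dependency-preserving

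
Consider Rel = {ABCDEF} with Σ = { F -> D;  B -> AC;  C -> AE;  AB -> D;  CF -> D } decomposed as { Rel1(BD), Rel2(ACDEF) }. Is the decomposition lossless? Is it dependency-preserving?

Lossless test: (D)⁺ = {D}, which is a superkey of neither fragment — lossy.
Dependency preservation: the restricted closure of {B} across the fragments never reaches {AC}, so B → AC cannot be enforced without a join — not preserved.

lossy and not dependency-preserving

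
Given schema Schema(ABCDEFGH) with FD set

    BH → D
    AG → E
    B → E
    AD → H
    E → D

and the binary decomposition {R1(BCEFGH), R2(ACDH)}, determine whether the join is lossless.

Common attributes: R1 ∩ R2 = {CH}.
No dependency enlarges {CH}, so (CH)⁺ = {CH}.
The closure contains neither all of R1 = {BCEFGH} nor all of R2 = {ACDH}, so the common attributes are not a superkey of either fragment. The join is lossy.

No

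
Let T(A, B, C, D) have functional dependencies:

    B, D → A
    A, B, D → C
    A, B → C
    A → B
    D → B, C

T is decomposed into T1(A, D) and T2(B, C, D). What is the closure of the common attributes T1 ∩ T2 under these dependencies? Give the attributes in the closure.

A, B, C, D

T1 ∩ T2 = {D}.
D → B, C applies, adding B, C
B, D → A applies, adding A
Closure: {A, B, C, D}.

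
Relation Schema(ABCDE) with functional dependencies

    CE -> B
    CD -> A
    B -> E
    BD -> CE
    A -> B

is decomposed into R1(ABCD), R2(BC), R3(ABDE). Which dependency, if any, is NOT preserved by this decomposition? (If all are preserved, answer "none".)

CE -> B

Check CE → B: no single fragment contains all of {BCE}, and the restricted closure of {CE} across the fragments never reaches {B}.
CD → A is preserved.
B → E is preserved.
BD → CE is preserved.
A → B is preserved.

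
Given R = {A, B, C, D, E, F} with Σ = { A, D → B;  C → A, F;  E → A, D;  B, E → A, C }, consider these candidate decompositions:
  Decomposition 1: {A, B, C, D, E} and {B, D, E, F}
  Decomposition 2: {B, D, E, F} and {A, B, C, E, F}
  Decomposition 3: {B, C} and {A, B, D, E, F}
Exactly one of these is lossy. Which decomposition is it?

Decomposition 1: common = {B, D, E}, closure = {A, B, C, D, E, F} → lossless.
Decomposition 2: common = {B, E, F}, closure = {A, B, C, D, E, F} → lossless.
Decomposition 3: common = {B}, closure = {B} → lossy.

Decomposition 3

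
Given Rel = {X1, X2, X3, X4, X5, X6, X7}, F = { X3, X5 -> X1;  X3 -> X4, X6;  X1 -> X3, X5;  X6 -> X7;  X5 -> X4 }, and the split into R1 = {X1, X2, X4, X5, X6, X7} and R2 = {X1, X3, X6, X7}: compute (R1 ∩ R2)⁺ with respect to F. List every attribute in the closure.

R1 ∩ R2 = {X1, X6, X7}.
X1 → X3, X5 applies, adding X3, X5
X5 → X4 applies, adding X4
Closure: {X1, X3, X4, X5, X6, X7}.

X1, X3, X4, X5, X6, X7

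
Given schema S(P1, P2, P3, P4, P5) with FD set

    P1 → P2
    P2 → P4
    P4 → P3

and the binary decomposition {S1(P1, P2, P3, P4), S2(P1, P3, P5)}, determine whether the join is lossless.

Common attributes: S1 ∩ S2 = {P1, P3}.
Closure of {P1, P3}: P1 → P2 applies, adding P2; P2 → P4 applies, adding P4. So (P1, P3)⁺ = {P1, P2, P3, P4}.
This closure contains every attribute of S1, so S1 ∩ S2 → S1. The join is lossless.

Yes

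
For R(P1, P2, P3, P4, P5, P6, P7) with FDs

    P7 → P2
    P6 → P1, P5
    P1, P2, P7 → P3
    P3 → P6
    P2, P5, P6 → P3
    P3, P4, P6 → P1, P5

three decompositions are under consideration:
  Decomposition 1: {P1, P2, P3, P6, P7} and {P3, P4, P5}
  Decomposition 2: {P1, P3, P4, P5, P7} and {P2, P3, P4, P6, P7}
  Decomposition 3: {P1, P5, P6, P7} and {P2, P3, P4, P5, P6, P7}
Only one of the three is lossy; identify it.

Decomposition 1

Decomposition 1: common = {P3}, closure = {P1, P3, P5, P6} → lossy.
Decomposition 2: common = {P3, P4, P7}, closure = {P1, P2, P3, P4, P5, P6, P7} → lossless.
Decomposition 3: common = {P5, P6, P7}, closure = {P1, P2, P3, P5, P6, P7} → lossless.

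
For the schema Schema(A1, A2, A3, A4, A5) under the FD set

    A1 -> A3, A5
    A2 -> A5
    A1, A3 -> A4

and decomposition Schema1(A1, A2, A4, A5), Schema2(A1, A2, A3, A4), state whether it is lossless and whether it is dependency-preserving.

Lossless test: (A1, A2, A4)⁺ = {A1, A2, A3, A4, A5}, which contains all of one fragment — lossless.
Dependency preservation: A1 → A3, A5 is not contained in any single fragment, but the restricted closure of its left-hand side across the fragments still reaches the right-hand side; the remaining FDs each lie inside some fragment. All dependencies are preserved.

lossless and dependency-preserving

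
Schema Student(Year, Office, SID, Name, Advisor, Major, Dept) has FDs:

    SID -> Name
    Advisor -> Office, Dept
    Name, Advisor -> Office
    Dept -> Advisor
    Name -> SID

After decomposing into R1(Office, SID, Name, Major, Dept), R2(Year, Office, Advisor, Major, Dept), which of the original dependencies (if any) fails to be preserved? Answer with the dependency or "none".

SID → Name lies within R1.
Advisor → Office, Dept lies within R2.
Name, Advisor → Office: restricted closure across fragments reaches Office.
Dept → Advisor lies within R2.
Name → SID lies within R1.
Every dependency is enforceable on the fragments, so the decomposition is dependency-preserving.

none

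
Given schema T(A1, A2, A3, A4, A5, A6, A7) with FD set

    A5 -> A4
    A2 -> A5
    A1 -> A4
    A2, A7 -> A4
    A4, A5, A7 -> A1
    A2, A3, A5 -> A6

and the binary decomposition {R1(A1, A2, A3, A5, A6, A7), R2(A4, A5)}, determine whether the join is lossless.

Yes

Common attributes: R1 ∩ R2 = {A5}.
Closure of {A5}: A5 → A4 applies, adding A4. So (A5)⁺ = {A4, A5}.
This closure contains every attribute of R2, so R1 ∩ R2 → R2. The join is lossless.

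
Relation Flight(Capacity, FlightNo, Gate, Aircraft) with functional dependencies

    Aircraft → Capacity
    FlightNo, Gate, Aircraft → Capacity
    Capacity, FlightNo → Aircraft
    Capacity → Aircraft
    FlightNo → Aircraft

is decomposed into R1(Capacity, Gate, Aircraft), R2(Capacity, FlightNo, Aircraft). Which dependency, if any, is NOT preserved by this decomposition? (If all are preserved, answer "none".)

none

Aircraft → Capacity lies within R1.
FlightNo, Gate, Aircraft → Capacity: restricted closure across fragments reaches Capacity.
Capacity, FlightNo → Aircraft lies within R2.
Capacity → Aircraft lies within R1.
FlightNo → Aircraft lies within R2.
Every dependency is enforceable on the fragments, so the decomposition is dependency-preserving.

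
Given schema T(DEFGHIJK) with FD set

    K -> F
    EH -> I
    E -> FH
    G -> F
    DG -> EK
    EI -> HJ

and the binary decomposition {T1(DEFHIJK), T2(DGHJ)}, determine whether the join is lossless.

No

Common attributes: T1 ∩ T2 = {DHJ}.
No dependency enlarges {DHJ}, so (DHJ)⁺ = {DHJ}.
The closure contains neither all of T1 = {DEFHIJK} nor all of T2 = {DGHJ}, so the common attributes are not a superkey of either fragment. The join is lossy.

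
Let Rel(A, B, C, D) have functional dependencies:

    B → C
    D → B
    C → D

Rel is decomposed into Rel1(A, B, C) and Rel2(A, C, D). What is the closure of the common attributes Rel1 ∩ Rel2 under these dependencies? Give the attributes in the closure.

A, B, C, D

Rel1 ∩ Rel2 = {A, C}.
C → D applies, adding D
D → B applies, adding B
Closure: {A, B, C, D}.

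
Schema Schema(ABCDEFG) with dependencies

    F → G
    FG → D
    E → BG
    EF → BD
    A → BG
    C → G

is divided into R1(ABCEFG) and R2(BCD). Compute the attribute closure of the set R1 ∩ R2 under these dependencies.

R1 ∩ R2 = {BC}.
C → G applies, adding G
Closure: {BCG}.

BCG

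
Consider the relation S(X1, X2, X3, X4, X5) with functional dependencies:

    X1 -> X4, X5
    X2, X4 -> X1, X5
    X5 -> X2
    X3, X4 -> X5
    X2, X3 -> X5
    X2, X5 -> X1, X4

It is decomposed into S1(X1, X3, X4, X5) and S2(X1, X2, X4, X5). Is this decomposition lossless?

Yes

Common attributes: S1 ∩ S2 = {X1, X4, X5}.
Closure of {X1, X4, X5}: X5 → X2 applies, adding X2. So (X1, X4, X5)⁺ = {X1, X2, X4, X5}.
This closure contains every attribute of S2, so S1 ∩ S2 → S2. The join is lossless.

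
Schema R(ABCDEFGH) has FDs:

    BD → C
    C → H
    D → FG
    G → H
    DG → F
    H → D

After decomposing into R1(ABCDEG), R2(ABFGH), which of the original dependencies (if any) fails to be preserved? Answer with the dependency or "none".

BD → C lies within R1.
C → H: restricted closure across fragments reaches H.
D → FG: restricted closure across fragments reaches FG.
G → H lies within R2.
DG → F: restricted closure across fragments reaches F.
H → D: restricted closure across fragments reaches D.
Every dependency is enforceable on the fragments, so the decomposition is dependency-preserving.

none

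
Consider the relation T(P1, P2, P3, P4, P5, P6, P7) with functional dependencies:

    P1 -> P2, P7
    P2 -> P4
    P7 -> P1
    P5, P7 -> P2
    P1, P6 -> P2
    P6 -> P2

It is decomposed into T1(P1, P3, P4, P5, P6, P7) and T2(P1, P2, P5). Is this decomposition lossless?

Yes

Common attributes: T1 ∩ T2 = {P1, P5}.
Closure of {P1, P5}: P1 → P2, P7 applies, adding P2, P7; P2 → P4 applies, adding P4. So (P1, P5)⁺ = {P1, P2, P4, P5, P7}.
This closure contains every attribute of T2, so T1 ∩ T2 → T2. The join is lossless.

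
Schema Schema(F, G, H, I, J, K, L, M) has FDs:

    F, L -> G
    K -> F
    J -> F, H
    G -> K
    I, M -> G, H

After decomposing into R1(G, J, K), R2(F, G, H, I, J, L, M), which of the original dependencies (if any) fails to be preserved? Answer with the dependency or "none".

K -> F

Check K → F: no single fragment contains all of {F, K}, and the restricted closure of {K} across the fragments never reaches {F}.
F, L → G is preserved.
J → F, H is preserved.
G → K is preserved.
I, M → G, H is preserved.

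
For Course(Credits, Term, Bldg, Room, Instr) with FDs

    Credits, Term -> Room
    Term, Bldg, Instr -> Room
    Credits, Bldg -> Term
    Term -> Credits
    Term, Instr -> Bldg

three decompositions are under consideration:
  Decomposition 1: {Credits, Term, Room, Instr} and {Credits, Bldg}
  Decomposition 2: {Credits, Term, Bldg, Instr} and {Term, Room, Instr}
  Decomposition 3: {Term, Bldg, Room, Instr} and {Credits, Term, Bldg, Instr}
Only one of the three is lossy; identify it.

Decomposition 1: common = {Credits}, closure = {Credits} → lossy.
Decomposition 2: common = {Term, Instr}, closure = {Credits, Term, Bldg, Room, Instr} → lossless.
Decomposition 3: common = {Term, Bldg, Instr}, closure = {Credits, Term, Bldg, Room, Instr} → lossless.

Decomposition 1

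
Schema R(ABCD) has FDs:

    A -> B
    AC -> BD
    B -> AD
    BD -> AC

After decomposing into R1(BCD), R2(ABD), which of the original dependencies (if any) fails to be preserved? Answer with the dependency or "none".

A → B lies within R2.
AC → BD: restricted closure across fragments reaches BD.
B → AD lies within R2.
BD → AC: restricted closure across fragments reaches AC.
Every dependency is enforceable on the fragments, so the decomposition is dependency-preserving.

none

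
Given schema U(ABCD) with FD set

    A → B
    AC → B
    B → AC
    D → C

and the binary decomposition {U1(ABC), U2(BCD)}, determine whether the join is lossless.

Yes

Common attributes: U1 ∩ U2 = {BC}.
Closure of {BC}: B → AC applies, adding A. So (BC)⁺ = {ABC}.
This closure contains every attribute of U1, so U1 ∩ U2 → U1. The join is lossless.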